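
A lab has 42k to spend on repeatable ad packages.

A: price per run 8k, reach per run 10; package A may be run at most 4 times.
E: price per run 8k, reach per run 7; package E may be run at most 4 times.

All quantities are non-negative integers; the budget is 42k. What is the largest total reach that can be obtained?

47

4×A and 1×E: price 40 ≤ 42, reach 4·10 + 1·7 = 47.
3×A and 2×E: price 40 ≤ 42, reach 3·10 + 2·7 = 44.
Best is 47.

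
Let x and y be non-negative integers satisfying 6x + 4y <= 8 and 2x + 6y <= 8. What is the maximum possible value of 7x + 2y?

Relaxing integrality, the LP optimum is 9.33 at (x,y) = (1.33, 0), which is not an integer point.
(x,y)=(1,0): 6·1+4·0=6≤8, 2·1+6·0=2≤8, objective 7.
(x,y)=(0,1): 6·0+4·1=4≤8, 2·0+6·1=6≤8, objective 2.
(x,y)=(0,0): 6·0+4·0=0≤8, 2·0+6·0=0≤8, objective 0.
The best lattice point is (1,0), giving 7.

7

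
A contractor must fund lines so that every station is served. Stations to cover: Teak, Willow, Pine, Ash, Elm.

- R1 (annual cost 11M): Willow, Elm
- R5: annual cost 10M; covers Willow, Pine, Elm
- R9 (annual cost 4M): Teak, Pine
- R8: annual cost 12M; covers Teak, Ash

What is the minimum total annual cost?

22

Choose R5 and R8: together they cover Teak, Willow, Pine, Ash, Elm — every station.
Total annual cost: 10 + 12 = 22.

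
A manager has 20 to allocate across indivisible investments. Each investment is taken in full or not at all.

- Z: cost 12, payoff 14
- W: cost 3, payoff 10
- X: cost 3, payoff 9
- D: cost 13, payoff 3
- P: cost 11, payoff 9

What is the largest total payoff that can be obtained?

This is an integer program with binary decision variables.
Allowing fractional choices, the relaxed optimum would be about 34.6, but investments are indivisible.
Z + W + X: cost 12 + 3 + 3 = 18 ≤ 20, payoff 14 + 10 + 9 = 33.
Z + W: cost 12 + 3 = 15 ≤ 20, payoff 14 + 10 = 24.
W + X + P: cost 3 + 3 + 11 = 17 ≤ 20, payoff 10 + 9 + 9 = 28.
Best is Z, W, and X with total payoff 33.

33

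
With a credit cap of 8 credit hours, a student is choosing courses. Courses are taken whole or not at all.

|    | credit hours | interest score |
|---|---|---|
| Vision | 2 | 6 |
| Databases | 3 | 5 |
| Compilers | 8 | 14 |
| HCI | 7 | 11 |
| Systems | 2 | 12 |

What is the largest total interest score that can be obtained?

23

Allowing fractional choices, the relaxed optimum would be about 25.0, but courses are indivisible.
Vision + Databases + Systems: credit hours 2 + 3 + 2 = 7 ≤ 8, interest score 6 + 5 + 12 = 23.
Vision + Systems: credit hours 2 + 2 = 4 ≤ 8, interest score 6 + 12 = 18.
Databases + Systems: credit hours 3 + 2 = 5 ≤ 8, interest score 5 + 12 = 17.
Best is Vision, Databases, and Systems with total interest score 23.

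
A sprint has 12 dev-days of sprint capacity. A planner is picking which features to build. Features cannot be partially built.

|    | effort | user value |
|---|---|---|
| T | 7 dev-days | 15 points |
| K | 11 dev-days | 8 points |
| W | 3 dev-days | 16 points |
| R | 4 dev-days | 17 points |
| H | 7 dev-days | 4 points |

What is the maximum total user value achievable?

33

This is an integer program with binary decision variables.
Allowing fractional choices, the relaxed optimum would be about 43.7, but features are indivisible.
W + R: effort 3 + 4 = 7 ≤ 12, user value 16 + 17 = 33.
T + R: effort 7 + 4 = 11 ≤ 12, user value 15 + 17 = 32.
T + W: effort 7 + 3 = 10 ≤ 12, user value 15 + 16 = 31.
Best is W and R with total user value 33.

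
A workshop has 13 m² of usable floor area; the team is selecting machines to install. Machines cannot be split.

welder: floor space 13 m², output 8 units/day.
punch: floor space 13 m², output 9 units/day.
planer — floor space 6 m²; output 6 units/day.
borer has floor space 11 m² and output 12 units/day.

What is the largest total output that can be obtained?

12

Treat it as a binary knapsack problem.
Take borer: floor space 11 ≤ 13, output 12.
No other feasible combination does better.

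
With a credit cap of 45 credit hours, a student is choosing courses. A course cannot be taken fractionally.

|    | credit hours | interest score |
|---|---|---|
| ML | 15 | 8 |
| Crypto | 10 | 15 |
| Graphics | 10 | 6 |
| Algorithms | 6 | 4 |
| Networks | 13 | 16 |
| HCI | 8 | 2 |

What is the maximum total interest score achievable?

43

Treat it as a binary knapsack problem.
ML + Crypto + Networks: credit hours 15 + 10 + 13 = 38 ≤ 45, interest score 8 + 15 + 16 = 39.
ML + Crypto + Algorithms + Networks: credit hours 15 + 10 + 6 + 13 = 44 ≤ 45, interest score 8 + 15 + 4 + 16 = 43.
Crypto + Graphics + Algorithms + Networks: credit hours 10 + 10 + 6 + 13 = 39 ≤ 45, interest score 15 + 6 + 4 + 16 = 41.
Best is ML, Crypto, Algorithms, and Networks with total interest score 43.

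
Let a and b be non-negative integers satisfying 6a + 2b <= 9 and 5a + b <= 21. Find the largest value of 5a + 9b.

36

The continuous relaxation peaks at (0, 4.5) with value 40.50; rounding to a feasible lattice point costs some objective.
(a,b)=(0,4) is feasible, giving 36.
(a,b)=(0,3) is feasible, giving 27.
The best lattice point is (0,4), giving 36.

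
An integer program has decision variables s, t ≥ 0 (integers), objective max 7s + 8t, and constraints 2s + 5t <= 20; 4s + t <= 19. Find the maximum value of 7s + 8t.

44

(s,t)=(4,2): 2·4+5·2=18≤20, 4·4+1·2=18≤19, objective 44.
(s,t)=(3,2): 2·3+5·2=16≤20, 4·3+1·2=14≤19, objective 37.
(s,t)=(4,1): 2·4+5·1=13≤20, 4·4+1·1=17≤19, objective 36.
(s,t)=(3,1): 2·3+5·1=11≤20, 4·3+1·1=13≤19, objective 29.
No feasible integer point exceeds 44.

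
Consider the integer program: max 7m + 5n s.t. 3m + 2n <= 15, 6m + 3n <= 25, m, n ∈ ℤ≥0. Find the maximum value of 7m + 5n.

Relaxing integrality, the LP optimum is 37.50 at (m,n) = (0, 7.5), which is not an integer point.
(m,n)=(1,6) is feasible, giving 37.
(m,n)=(0,7) is feasible, giving 35.
The best lattice point is (1,6), giving 37.

37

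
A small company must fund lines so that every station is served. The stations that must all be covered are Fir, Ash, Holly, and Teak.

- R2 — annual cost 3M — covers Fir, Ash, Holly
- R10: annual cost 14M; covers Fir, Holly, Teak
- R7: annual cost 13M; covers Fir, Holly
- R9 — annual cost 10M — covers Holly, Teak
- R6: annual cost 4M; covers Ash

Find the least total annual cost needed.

Choose R2 and R9: together they cover Fir, Ash, Holly, Teak — every station.
Total annual cost: 3 + 10 = 13.
No cover costs less than 13.

13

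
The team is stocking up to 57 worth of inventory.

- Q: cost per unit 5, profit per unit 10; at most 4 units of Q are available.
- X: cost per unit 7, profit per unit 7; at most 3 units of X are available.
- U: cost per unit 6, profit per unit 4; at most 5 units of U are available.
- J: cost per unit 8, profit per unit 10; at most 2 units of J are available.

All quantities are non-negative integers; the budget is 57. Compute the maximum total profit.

81

Q has the best ratio (10/5); taking only Q gives at most 4×10 = 40 (stopped by the supply cap of 4).
Mixing does better — 4×Q, 3×X, and 2×J: cost 57 ≤ 57, profit 4·10 + 3·7 + 2·10 = 81.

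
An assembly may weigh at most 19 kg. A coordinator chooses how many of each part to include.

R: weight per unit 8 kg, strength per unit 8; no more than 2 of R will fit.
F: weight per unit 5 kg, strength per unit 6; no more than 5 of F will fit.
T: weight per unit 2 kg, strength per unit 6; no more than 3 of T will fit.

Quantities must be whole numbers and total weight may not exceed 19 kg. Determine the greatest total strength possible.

32

This is a bounded integer knapsack.
T has the best ratio (6/2); taking only T gives at most 3×6 = 18 (stopped by the supply cap of 3).
Mixing does better — 1×R, 1×F, and 3×T: weight 19 ≤ 19, strength 1·8 + 1·6 + 3·6 = 32.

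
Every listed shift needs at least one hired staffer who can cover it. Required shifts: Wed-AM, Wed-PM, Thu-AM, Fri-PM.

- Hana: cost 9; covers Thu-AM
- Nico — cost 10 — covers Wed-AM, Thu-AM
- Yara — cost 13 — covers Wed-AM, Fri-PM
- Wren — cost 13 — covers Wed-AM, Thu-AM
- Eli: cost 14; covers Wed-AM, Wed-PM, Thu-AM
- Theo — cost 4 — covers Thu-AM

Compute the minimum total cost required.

The greedy cost-per-new-shift heuristic would pick Theo, Yara, and Eli for 31, but a cheaper cover exists.
Choose Yara and Eli: together they cover Wed-AM, Wed-PM, Thu-AM, Fri-PM — every shift.
Total cost: 13 + 14 = 27.
No cover costs less than 27.

27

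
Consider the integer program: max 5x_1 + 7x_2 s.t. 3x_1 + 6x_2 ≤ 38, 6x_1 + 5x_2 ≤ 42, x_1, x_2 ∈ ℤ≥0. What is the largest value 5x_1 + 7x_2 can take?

45

(x_1,x_2)=(2,5): 3·2+6·5=36≤38, 6·2+5·5=37≤42, objective 45.
(x_1,x_2)=(3,4): 3·3+6·4=33≤38, 6·3+5·4=38≤42, objective 43.
(x_1,x_2)=(1,5): 3·1+6·5=33≤38, 6·1+5·5=31≤42, objective 40.
Maximum is 45 at (x_1,x_2)=(2,5).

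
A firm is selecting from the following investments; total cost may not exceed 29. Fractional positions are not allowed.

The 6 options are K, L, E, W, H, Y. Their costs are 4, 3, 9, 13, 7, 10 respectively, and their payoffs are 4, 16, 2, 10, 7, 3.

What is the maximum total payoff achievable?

Take K, L, W, and H: cost 4 + 3 + 13 + 7 = 27 ≤ 29, payoff 4 + 16 + 10 + 7 = 37.
No other feasible combination does better.

37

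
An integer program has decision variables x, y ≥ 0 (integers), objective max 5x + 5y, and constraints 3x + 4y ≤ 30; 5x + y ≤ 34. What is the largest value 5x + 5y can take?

Relaxing integrality, the LP optimum is 45.29 at (x,y) = (6.24, 2.82), which is not an integer point.
(x,y)=(6,3): 3·6+4·3=30≤30, 5·6+1·3=33≤34, objective 45.
(x,y)=(6,2): 3·6+4·2=26≤30, 5·6+1·2=32≤34, objective 40.
(x,y)=(5,3): 3·5+4·3=27≤30, 5·5+1·3=28≤34, objective 40.
(x,y)=(6,1): 3·6+4·1=22≤30, 5·6+1·1=31≤34, objective 35.
No feasible integer point exceeds 45.

45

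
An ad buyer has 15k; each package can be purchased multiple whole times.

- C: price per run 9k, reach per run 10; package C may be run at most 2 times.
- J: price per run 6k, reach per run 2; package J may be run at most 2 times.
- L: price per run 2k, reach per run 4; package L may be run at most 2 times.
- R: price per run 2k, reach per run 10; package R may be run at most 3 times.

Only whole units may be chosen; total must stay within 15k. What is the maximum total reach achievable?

40

R has the best ratio (10/2); taking only R gives at most 3×10 = 30 (stopped by the supply cap of 3).
Mixing does better — 1×C and 3×R: price 15 ≤ 15, reach 1·10 + 3·10 = 40.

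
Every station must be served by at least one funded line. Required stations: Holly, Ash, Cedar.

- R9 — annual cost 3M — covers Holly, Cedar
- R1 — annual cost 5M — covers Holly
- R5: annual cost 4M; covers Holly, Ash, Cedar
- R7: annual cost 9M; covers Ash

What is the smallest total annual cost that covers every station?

4

This is an integer covering problem.
R5 alone covers Holly, Ash, Cedar — every station.
Total annual cost: 4.
No cover costs less than 4.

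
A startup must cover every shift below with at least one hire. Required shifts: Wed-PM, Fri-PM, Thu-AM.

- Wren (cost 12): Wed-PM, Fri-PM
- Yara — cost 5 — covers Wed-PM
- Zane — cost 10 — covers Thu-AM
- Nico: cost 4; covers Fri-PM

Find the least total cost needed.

19

Choose Yara, Zane, and Nico: together they cover Wed-PM, Fri-PM, Thu-AM — every shift.
Total cost: 5 + 10 + 4 = 19.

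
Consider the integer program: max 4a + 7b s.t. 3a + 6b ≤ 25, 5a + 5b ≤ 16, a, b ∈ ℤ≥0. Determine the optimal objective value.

21

The continuous relaxation peaks at (0, 3.2) with value 22.40; rounding to a feasible lattice point costs some objective.
(a,b)=(0,3): 3·0+6·3=18≤25, 5·0+5·3=15≤16, objective 21.
(a,b)=(1,2): 3·1+6·2=15≤25, 5·1+5·2=15≤16, objective 18.
(a,b)=(0,2): 3·0+6·2=12≤25, 5·0+5·2=10≤16, objective 14.
The best lattice point is (0,3), giving 21.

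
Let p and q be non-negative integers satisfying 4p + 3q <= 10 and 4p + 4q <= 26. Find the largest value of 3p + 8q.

Relaxing integrality, the LP optimum is 26.67 at (p,q) = (0, 3.33), which is not an integer point.
(p,q)=(0,3): 4·0+3·3=9≤10, 4·0+4·3=12≤26, objective 24.
(p,q)=(1,2): 4·1+3·2=10≤10, 4·1+4·2=12≤26, objective 19.
(p,q)=(0,2): 4·0+3·2=6≤10, 4·0+4·2=8≤26, objective 16.
The best lattice point is (0,3), giving 24.

24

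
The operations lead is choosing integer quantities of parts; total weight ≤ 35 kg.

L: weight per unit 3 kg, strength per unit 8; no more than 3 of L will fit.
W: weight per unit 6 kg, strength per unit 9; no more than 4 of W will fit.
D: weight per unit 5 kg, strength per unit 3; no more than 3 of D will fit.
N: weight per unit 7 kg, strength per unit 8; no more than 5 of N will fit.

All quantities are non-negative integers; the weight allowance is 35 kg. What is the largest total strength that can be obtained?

60

3×L, 3×W, and 1×N: weight 34 ≤ 35, strength 3·8 + 3·9 + 1·8 = 59.
3×L and 4×W: weight 33 ≤ 35, strength 3·8 + 4·9 = 60.
Best is 60.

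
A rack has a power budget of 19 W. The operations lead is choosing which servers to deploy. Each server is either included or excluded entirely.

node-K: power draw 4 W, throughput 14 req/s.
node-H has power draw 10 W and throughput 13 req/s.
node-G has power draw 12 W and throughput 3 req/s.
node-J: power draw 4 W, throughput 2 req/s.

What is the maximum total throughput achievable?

Allowing fractional choices, the relaxed optimum would be about 29.2, but servers are indivisible.
node-K + node-H + node-J: power draw 4 + 10 + 4 = 18 ≤ 19, throughput 14 + 13 + 2 = 29.
node-K + node-H: power draw 4 + 10 = 14 ≤ 19, throughput 14 + 13 = 27.
node-K + node-G: power draw 4 + 12 = 16 ≤ 19, throughput 14 + 3 = 17.
Best is node-K, node-H, and node-J with total throughput 29.

29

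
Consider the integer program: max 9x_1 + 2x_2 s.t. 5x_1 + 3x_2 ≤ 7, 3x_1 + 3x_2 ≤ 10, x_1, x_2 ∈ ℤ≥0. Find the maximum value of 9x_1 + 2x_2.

9

Relaxing integrality, the LP optimum is 12.60 at (x_1,x_2) = (1.4, 0), which is not an integer point.
(x_1,x_2)=(1,0): 5·1+3·0=5≤7, 3·1+3·0=3≤10, objective 9.
(x_1,x_2)=(0,1): 5·0+3·1=3≤7, 3·0+3·1=3≤10, objective 2.
No feasible integer point exceeds 9.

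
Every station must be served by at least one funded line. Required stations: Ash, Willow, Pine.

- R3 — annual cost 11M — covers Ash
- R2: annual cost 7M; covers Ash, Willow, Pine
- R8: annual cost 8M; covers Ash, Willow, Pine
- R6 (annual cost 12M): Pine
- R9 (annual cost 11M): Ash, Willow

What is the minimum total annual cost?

R2 alone covers Ash, Willow, Pine — every station.
Total annual cost: 7.
No cover costs less than 7.

7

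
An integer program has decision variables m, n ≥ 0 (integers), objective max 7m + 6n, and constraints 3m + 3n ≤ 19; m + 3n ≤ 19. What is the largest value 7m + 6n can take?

(m,n)=(6,0) is feasible, giving 42.
(m,n)=(5,1) is feasible, giving 41.
(m,n)=(5,0) is feasible, giving 35.
Maximum is 42 at (m,n)=(6,0).

42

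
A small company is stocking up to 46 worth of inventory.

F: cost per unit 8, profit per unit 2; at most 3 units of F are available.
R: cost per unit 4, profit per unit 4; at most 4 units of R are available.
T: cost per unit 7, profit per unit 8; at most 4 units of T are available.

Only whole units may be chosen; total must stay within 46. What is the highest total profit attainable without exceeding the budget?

48

4×R and 4×T: cost 44 ≤ 46, profit 4·4 + 4·8 = 48.
3×R and 4×T: cost 40 ≤ 46, profit 3·4 + 4·8 = 44.
Best is 48.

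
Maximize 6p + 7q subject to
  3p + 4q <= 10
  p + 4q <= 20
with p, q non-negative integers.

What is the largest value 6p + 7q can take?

19

The continuous relaxation peaks at (3.33, 0) with value 20.00; rounding to a feasible lattice point costs some objective.
(p,q)=(2,1): 3·2+4·1=10≤10, 1·2+4·1=6≤20, objective 19.
(p,q)=(3,0): 3·3+4·0=9≤10, 1·3+4·0=3≤20, objective 18.
The best lattice point is (2,1), giving 19.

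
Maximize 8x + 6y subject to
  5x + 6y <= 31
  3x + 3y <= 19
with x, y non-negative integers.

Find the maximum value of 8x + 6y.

48

The continuous relaxation peaks at (6.2, 0) with value 49.60; rounding to a feasible lattice point costs some objective.
(x,y)=(6,0): 5·6+6·0=30≤31, 3·6+3·0=18≤19, objective 48.
(x,y)=(5,1): 5·5+6·1=31≤31, 3·5+3·1=18≤19, objective 46.
(x,y)=(5,0): 5·5+6·0=25≤31, 3·5+3·0=15≤19, objective 40.
No feasible integer point exceeds 48.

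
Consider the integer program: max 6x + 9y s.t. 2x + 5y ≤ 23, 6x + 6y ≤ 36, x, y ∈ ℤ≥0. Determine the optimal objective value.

45

Relaxing integrality, the LP optimum is 47.00 at (x,y) = (2.33, 3.67), which is not an integer point.
(x,y)=(3,3): 2·3+5·3=21≤23, 6·3+6·3=36≤36, objective 45.
(x,y)=(4,2): 2·4+5·2=18≤23, 6·4+6·2=36≤36, objective 42.
The best lattice point is (3,3), giving 45.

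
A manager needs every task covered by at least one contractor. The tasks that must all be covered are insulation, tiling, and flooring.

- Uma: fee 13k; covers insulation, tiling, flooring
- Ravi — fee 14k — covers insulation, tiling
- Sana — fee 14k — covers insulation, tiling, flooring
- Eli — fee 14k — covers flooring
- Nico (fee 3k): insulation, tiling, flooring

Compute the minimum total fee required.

This is an integer covering problem.
Nico alone covers insulation, tiling, flooring — every task.
Total fee: 3.
No cover costs less than 3.

3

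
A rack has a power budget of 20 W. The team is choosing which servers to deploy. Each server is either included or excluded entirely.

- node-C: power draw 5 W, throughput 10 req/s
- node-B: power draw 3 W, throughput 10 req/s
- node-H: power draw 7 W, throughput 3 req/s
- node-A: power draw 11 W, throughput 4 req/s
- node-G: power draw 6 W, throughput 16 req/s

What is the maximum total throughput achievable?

36

This is an integer program with binary decision variables.
Allowing fractional choices, the relaxed optimum would be about 38.6, but servers are indivisible.
node-B + node-A + node-G: power draw 3 + 11 + 6 = 20 ≤ 20, throughput 10 + 4 + 16 = 30.
node-C + node-B + node-G: power draw 5 + 3 + 6 = 14 ≤ 20, throughput 10 + 10 + 16 = 36.
node-B + node-H + node-G: power draw 3 + 7 + 6 = 16 ≤ 20, throughput 10 + 3 + 16 = 29.
Best is node-C, node-B, and node-G with total throughput 36.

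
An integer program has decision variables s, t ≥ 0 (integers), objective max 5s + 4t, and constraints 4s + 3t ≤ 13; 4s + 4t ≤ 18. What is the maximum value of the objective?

17

(s,t)=(1,3) is feasible, giving 17.
(s,t)=(0,4) is feasible, giving 16.
No feasible integer point exceeds 17.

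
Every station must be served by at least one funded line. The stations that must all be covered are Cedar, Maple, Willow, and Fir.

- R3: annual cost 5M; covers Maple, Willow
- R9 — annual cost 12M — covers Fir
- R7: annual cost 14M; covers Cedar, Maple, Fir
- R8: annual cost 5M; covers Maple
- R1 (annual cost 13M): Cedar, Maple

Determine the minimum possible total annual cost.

Choose R3 and R7: together they cover Cedar, Maple, Willow, Fir — every station.
Total annual cost: 5 + 14 = 19.

19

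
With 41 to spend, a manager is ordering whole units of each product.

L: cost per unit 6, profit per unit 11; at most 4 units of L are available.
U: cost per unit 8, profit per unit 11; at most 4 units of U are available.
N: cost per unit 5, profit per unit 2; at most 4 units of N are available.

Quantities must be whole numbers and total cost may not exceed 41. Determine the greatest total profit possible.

This is a bounded integer knapsack.
L has the best ratio (11/6); taking only L gives at most 4×11 = 44 (stopped by the supply cap of 4).
Mixing does better — 4×L and 2×U: cost 40 ≤ 41, profit 4·11 + 2·11 = 66.

66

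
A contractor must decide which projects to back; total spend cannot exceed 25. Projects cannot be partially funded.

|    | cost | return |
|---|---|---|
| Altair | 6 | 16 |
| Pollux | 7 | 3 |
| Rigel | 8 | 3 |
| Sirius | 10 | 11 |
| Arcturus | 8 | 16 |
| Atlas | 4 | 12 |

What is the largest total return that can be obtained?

Take Altair, Pollux, Arcturus, and Atlas: cost 6 + 7 + 8 + 4 = 25 ≤ 25, return 16 + 3 + 16 + 12 = 47.
No other feasible combination does better.

47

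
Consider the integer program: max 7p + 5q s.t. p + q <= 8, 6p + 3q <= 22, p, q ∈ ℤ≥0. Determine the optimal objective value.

35

Relaxing integrality, the LP optimum is 36.67 at (p,q) = (0, 7.33), which is not an integer point.
(p,q)=(0,7): 1·0+1·7=7≤8, 6·0+3·7=21≤22, objective 35.
(p,q)=(0,6): 1·0+1·6=6≤8, 6·0+3·6=18≤22, objective 30.
Maximum is 35 at (p,q)=(0,7).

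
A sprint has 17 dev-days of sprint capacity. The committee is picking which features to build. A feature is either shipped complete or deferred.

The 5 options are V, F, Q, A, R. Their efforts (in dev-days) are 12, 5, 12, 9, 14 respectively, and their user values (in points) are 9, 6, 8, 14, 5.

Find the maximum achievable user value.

V + F: effort 12 + 5 = 17 ≤ 17, user value 9 + 6 = 15.
F + A: effort 5 + 9 = 14 ≤ 17, user value 6 + 14 = 20.
A: effort 9 ≤ 17, user value 14.
Best is F and A with total user value 20.

20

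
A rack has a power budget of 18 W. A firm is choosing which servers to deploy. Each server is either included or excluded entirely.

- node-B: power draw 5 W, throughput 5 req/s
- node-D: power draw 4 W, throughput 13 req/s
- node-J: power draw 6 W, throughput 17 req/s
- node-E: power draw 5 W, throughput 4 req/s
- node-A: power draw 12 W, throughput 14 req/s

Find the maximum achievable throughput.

This is an integer program with binary decision variables.
Allowing fractional choices, the relaxed optimum would be about 39.3, but servers are indivisible.
node-J + node-A: power draw 6 + 12 = 18 ≤ 18, throughput 17 + 14 = 31.
node-B + node-D + node-J: power draw 5 + 4 + 6 = 15 ≤ 18, throughput 5 + 13 + 17 = 35.
node-D + node-J + node-E: power draw 4 + 6 + 5 = 15 ≤ 18, throughput 13 + 17 + 4 = 34.
Best is node-B, node-D, and node-J with total throughput 35.

35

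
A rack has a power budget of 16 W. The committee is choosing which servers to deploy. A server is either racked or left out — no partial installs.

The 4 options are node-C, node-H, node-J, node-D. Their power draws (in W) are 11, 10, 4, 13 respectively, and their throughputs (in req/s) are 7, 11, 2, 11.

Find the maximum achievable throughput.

13

Allowing fractional choices, the relaxed optimum would be about 16.1, but servers are indivisible.
node-H: power draw 10 ≤ 16, throughput 11.
node-H + node-J: power draw 10 + 4 = 14 ≤ 16, throughput 11 + 2 = 13.
node-D: power draw 13 ≤ 16, throughput 11.
Best is node-H and node-J with total throughput 13.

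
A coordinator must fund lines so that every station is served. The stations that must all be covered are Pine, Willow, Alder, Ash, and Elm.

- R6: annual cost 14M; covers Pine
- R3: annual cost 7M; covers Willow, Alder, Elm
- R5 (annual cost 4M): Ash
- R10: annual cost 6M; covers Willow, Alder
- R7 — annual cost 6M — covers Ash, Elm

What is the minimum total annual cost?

25

Choose R6, R3, and R5: together they cover Pine, Willow, Alder, Ash, Elm — every station.
Total annual cost: 14 + 7 + 4 = 25.
No cover costs less than 25.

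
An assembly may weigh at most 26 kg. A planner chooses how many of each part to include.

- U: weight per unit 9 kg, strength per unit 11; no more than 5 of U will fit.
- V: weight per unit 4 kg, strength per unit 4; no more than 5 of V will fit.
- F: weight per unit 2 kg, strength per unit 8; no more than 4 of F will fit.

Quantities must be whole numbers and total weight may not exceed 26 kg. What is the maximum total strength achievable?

This is a bounded integer knapsack.
F has the best ratio (8/2); taking only F gives at most 4×8 = 32 (stopped by the supply cap of 4).
Mixing does better — 2×U and 4×F: weight 26 ≤ 26, strength 2·11 + 4·8 = 54.

54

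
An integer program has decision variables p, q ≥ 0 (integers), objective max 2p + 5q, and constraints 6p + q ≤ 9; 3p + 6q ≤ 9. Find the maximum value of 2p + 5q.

(p,q)=(1,1): 6·1+1·1=7≤9, 3·1+6·1=9≤9, objective 7.
(p,q)=(0,1): 6·0+1·1=1≤9, 3·0+6·1=6≤9, objective 5.
The best lattice point is (1,1), giving 7.

7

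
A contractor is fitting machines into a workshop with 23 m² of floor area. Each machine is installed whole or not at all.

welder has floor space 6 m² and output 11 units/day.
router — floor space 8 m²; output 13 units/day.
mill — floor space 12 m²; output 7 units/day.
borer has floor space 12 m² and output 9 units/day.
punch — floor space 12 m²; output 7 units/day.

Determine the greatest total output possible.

welder + borer: floor space 6 + 12 = 18 ≤ 23, output 11 + 9 = 20.
router + borer: floor space 8 + 12 = 20 ≤ 23, output 13 + 9 = 22.
welder + router: floor space 6 + 8 = 14 ≤ 23, output 11 + 13 = 24.
Best is welder and router with total output 24.

24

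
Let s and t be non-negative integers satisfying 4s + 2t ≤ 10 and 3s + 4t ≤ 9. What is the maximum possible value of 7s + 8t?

(s,t)=(0,2) is feasible, giving 16.
(s,t)=(1,1) is feasible, giving 15.
(s,t)=(2,0) is feasible, giving 14.
No feasible integer point exceeds 16.

16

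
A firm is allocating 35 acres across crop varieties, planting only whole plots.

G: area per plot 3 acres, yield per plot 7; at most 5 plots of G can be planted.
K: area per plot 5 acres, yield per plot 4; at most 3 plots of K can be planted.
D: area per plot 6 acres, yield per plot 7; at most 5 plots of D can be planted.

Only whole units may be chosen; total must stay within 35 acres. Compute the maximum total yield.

56

This is a bounded integer knapsack.
G has the best ratio (7/3); taking only G gives at most 5×7 = 35 (stopped by the supply cap of 5).
Mixing does better — 5×G and 3×D: area 33 ≤ 35, yield 5·7 + 3·7 = 56.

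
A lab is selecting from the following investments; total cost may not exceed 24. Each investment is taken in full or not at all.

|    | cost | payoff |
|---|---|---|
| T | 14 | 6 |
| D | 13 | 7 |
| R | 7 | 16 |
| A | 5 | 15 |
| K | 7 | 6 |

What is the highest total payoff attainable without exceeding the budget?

Allowing fractional choices, the relaxed optimum would be about 39.7, but investments are indivisible.
R + A + K: cost 7 + 5 + 7 = 19 ≤ 24, payoff 16 + 15 + 6 = 37.
R + A: cost 7 + 5 = 12 ≤ 24, payoff 16 + 15 = 31.
D + R: cost 13 + 7 = 20 ≤ 24, payoff 7 + 16 = 23.
Best is R, A, and K with total payoff 37.

37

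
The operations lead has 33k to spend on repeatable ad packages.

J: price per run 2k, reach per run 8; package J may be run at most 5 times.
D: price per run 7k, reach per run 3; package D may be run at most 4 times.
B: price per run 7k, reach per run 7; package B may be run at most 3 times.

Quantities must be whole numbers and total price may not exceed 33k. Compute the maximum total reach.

Take 5×J and 3×B: price 31 ≤ 33, reach 5·8 + 3·7 = 61.
J has the best ratio (8/2) and is taken to its limit of 5; remaining capacity is filled optimally with the others.

61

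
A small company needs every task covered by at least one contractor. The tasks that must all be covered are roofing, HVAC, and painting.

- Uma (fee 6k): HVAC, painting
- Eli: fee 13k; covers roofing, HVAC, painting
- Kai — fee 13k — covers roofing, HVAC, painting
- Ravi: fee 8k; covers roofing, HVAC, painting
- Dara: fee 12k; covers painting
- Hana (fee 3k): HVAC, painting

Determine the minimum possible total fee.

The greedy cost-per-new-task heuristic would pick Hana and Ravi for 11, but a cheaper cover exists.
Ravi alone covers roofing, HVAC, painting — every task.
Total fee: 8.
No cover costs less than 8.

8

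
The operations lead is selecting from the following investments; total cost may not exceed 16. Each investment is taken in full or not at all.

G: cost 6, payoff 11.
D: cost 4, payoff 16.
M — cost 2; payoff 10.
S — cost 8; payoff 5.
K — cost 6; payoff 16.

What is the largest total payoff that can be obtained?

43

Treat it as a binary knapsack problem.
G + D + K: cost 6 + 4 + 6 = 16 ≤ 16, payoff 11 + 16 + 16 = 43.
D + M + K: cost 4 + 2 + 6 = 12 ≤ 16, payoff 16 + 10 + 16 = 42.
G + D + M: cost 6 + 4 + 2 = 12 ≤ 16, payoff 11 + 16 + 10 = 37.
Best is G, D, and K with total payoff 43.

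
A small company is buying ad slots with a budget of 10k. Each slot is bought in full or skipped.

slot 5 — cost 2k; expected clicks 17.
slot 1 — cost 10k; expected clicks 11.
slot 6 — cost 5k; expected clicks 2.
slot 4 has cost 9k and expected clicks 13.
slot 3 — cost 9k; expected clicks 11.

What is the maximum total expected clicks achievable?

19

Allowing fractional choices, the relaxed optimum would be about 28.6, but ad slots are indivisible.
slot 5 + slot 6: cost 2 + 5 = 7 ≤ 10, expected clicks 17 + 2 = 19.
slot 4: cost 9 ≤ 10, expected clicks 13.
slot 5: cost 2 ≤ 10, expected clicks 17.
Best is slot 5 and slot 6 with total expected clicks 19.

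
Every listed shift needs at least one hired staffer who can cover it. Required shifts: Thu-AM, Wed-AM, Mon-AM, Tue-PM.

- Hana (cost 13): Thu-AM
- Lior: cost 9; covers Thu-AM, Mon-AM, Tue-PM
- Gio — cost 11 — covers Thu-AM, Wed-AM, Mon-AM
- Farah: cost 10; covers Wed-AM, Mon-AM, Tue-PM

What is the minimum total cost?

This is a weighted set-cover instance.
Choose Lior and Farah: together they cover Thu-AM, Wed-AM, Mon-AM, Tue-PM — every shift.
Total cost: 9 + 10 = 19.
No cover costs less than 19.

19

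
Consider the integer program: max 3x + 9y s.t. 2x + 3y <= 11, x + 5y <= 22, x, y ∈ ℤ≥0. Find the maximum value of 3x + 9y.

30

(x,y)=(1,3) is feasible, giving 30.
(x,y)=(0,3) is feasible, giving 27.
(x,y)=(2,2) is feasible, giving 24.
Maximum is 30 at (x,y)=(1,3).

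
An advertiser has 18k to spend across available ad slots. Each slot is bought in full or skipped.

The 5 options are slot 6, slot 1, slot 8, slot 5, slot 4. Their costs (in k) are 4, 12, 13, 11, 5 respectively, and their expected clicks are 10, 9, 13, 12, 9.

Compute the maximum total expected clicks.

23

This is a 0-1 knapsack instance.
Take slot 6 and slot 8: cost 4 + 13 = 17 ≤ 18, expected clicks 10 + 13 = 23.
No other feasible combination does better.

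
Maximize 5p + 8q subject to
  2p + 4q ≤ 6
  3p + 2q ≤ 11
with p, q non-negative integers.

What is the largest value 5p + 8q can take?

15

(p,q)=(3,0): 2·3+4·0=6≤6, 3·3+2·0=9≤11, objective 15.
(p,q)=(2,0): 2·2+4·0=4≤6, 3·2+2·0=6≤11, objective 10.
The best lattice point is (3,0), giving 15.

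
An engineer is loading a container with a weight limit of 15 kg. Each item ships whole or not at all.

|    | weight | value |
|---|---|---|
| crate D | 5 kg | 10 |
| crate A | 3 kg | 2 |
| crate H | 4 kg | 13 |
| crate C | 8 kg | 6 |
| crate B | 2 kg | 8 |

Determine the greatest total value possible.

33

Allowing fractional choices, the relaxed optimum would be about 34.0, but items are indivisible.
crate D + crate A + crate H + crate B: weight 5 + 3 + 4 + 2 = 14 ≤ 15, value 10 + 2 + 13 + 8 = 33.
crate D + crate H + crate B: weight 5 + 4 + 2 = 11 ≤ 15, value 10 + 13 + 8 = 31.
Best is crate D, crate A, crate H, and crate B with total value 33.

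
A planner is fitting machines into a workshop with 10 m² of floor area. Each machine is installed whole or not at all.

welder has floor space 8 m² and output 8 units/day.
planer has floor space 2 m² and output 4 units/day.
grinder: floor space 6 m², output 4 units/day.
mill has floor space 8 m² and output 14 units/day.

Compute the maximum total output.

18

welder + planer: floor space 8 + 2 = 10 ≤ 10, output 8 + 4 = 12.
mill: floor space 8 ≤ 10, output 14.
planer + mill: floor space 2 + 8 = 10 ≤ 10, output 4 + 14 = 18.
Best is planer and mill with total output 18.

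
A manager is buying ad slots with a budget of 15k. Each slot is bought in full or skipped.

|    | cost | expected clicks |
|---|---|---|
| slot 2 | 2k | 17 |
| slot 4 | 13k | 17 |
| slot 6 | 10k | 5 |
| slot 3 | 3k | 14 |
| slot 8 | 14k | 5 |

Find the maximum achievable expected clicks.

Allowing fractional choices, the relaxed optimum would be about 44.1, but ad slots are indivisible.
slot 2 + slot 4: cost 2 + 13 = 15 ≤ 15, expected clicks 17 + 17 = 34.
slot 2 + slot 3: cost 2 + 3 = 5 ≤ 15, expected clicks 17 + 14 = 31.
slot 2 + slot 6 + slot 3: cost 2 + 10 + 3 = 15 ≤ 15, expected clicks 17 + 5 + 14 = 36.
Best is slot 2, slot 6, and slot 3 with total expected clicks 36.

36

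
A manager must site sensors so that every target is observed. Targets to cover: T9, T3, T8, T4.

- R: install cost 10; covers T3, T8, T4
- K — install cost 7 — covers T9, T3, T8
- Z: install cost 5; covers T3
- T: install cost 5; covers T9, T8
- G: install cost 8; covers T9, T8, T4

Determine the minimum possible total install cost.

This is an integer covering problem.
The greedy cost-per-new-target heuristic would pick K and G for 15, but a cheaper cover exists.
Choose Z and G: together they cover T9, T3, T8, T4 — every target.
Total install cost: 5 + 8 = 13.
No cover costs less than 13.

13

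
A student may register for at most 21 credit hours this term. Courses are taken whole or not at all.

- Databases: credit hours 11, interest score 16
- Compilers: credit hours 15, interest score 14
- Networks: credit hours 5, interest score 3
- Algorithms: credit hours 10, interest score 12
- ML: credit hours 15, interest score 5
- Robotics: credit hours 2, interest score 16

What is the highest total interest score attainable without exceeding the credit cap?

Allowing fractional choices, the relaxed optimum would be about 41.6, but courses are indivisible.
Networks + Algorithms + Robotics: credit hours 5 + 10 + 2 = 17 ≤ 21, interest score 3 + 12 + 16 = 31.
Databases + Networks + Robotics: credit hours 11 + 5 + 2 = 18 ≤ 21, interest score 16 + 3 + 16 = 35.
Databases + Robotics: credit hours 11 + 2 = 13 ≤ 21, interest score 16 + 16 = 32.
Best is Databases, Networks, and Robotics with total interest score 35.

35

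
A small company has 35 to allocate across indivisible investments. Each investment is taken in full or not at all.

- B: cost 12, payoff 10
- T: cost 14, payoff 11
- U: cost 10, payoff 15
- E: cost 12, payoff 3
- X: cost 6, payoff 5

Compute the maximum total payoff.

T + U + X: cost 14 + 10 + 6 = 30 ≤ 35, payoff 11 + 15 + 5 = 31.
B + U + X: cost 12 + 10 + 6 = 28 ≤ 35, payoff 10 + 15 + 5 = 30.
B + U + E: cost 12 + 10 + 12 = 34 ≤ 35, payoff 10 + 15 + 3 = 28.
Best is T, U, and X with total payoff 31.

31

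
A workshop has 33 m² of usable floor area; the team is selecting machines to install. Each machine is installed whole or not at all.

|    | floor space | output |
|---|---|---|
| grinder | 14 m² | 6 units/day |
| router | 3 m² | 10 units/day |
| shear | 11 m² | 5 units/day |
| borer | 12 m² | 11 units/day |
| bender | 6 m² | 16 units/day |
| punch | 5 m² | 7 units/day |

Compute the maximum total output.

44

Allowing fractional choices, the relaxed optimum would be about 47.2, but machines are indivisible.
router + shear + borer + bender: floor space 3 + 11 + 12 + 6 = 32 ≤ 33, output 10 + 5 + 11 + 16 = 42.
router + borer + bender + punch: floor space 3 + 12 + 6 + 5 = 26 ≤ 33, output 10 + 11 + 16 + 7 = 44.
Best is router, borer, bender, and punch with total output 44.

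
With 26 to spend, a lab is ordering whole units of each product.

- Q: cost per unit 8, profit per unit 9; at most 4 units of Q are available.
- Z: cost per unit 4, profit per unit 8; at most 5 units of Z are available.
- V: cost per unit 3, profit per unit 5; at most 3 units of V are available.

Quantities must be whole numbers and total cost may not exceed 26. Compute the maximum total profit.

50

Z has the best ratio (8/4); taking only Z gives at most 5×8 = 40 (stopped by the supply cap of 5).
Mixing does better — 5×Z and 2×V: cost 26 ≤ 26, profit 5·8 + 2·5 = 50.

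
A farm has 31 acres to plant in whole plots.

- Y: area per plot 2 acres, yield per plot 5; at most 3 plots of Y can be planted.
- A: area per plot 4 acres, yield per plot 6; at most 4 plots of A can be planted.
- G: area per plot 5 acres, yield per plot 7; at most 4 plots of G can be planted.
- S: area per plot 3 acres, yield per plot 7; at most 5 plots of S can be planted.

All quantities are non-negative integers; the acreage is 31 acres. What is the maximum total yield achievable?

This is a bounded integer knapsack.
Y has the best ratio (5/2); taking only Y gives at most 3×5 = 15 (stopped by the supply cap of 3).
Mixing does better — 3×Y, 2×G, and 5×S: area 31 ≤ 31, yield 3·5 + 2·7 + 5·7 = 64.

64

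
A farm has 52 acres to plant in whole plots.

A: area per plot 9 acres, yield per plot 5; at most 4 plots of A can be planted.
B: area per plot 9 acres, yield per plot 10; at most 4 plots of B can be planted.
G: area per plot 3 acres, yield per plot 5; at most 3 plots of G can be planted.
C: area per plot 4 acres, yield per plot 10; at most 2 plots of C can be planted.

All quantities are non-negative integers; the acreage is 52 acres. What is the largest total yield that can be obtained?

This is a bounded integer knapsack.
C has the best ratio (10/4); taking only C gives at most 2×10 = 20 (stopped by the supply cap of 2).
Mixing does better — 4×B, 2×G, and 2×C: area 50 ≤ 52, yield 4·10 + 2·5 + 2·10 = 70.

70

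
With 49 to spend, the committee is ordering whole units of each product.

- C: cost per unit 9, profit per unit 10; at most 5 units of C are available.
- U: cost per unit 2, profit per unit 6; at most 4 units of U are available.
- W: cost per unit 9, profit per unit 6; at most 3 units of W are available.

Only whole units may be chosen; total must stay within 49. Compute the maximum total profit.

This is a bounded integer knapsack.
4×C and 4×U: cost 44 ≤ 49, profit 4·10 + 4·6 = 64.
5×C and 2×U: cost 49 ≤ 49, profit 5·10 + 2·6 = 62.
Best is 64.

64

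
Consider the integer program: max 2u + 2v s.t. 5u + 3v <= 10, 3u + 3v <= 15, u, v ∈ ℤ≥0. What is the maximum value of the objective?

6

Relaxing integrality, the LP optimum is 6.67 at (u,v) = (0, 3.33), which is not an integer point.
(u,v)=(0,3): 5·0+3·3=9≤10, 3·0+3·3=9≤15, objective 6.
(u,v)=(0,2): 5·0+3·2=6≤10, 3·0+3·2=6≤15, objective 4.
The best lattice point is (0,3), giving 6.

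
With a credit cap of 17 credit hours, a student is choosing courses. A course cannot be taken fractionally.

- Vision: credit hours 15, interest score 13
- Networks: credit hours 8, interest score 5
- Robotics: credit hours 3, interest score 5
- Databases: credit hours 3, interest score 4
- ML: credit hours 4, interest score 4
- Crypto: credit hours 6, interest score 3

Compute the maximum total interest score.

Networks + Robotics + Databases: credit hours 8 + 3 + 3 = 14 ≤ 17, interest score 5 + 5 + 4 = 14.
Robotics + Databases + ML + Crypto: credit hours 3 + 3 + 4 + 6 = 16 ≤ 17, interest score 5 + 4 + 4 + 3 = 16.
Best is Robotics, Databases, ML, and Crypto with total interest score 16.

16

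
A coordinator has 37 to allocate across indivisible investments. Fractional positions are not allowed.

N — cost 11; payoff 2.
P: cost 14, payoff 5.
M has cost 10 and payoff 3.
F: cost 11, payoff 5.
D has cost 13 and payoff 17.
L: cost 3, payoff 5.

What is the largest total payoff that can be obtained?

F + D + L: cost 11 + 13 + 3 = 27 ≤ 37, payoff 5 + 17 + 5 = 27.
M + F + D + L: cost 10 + 11 + 13 + 3 = 37 ≤ 37, payoff 3 + 5 + 17 + 5 = 30.
P + D + L: cost 14 + 13 + 3 = 30 ≤ 37, payoff 5 + 17 + 5 = 27.
Best is M, F, D, and L with total payoff 30.

30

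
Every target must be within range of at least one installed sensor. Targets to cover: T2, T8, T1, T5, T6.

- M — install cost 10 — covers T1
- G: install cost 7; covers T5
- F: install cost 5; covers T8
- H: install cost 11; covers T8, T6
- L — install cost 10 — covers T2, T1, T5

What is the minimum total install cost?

21

The greedy cost-per-new-target heuristic would pick L, F, and H for 26, but a cheaper cover exists.
Choose H and L: together they cover T2, T8, T1, T5, T6 — every target.
Total install cost: 11 + 10 = 21.
No cover costs less than 21.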